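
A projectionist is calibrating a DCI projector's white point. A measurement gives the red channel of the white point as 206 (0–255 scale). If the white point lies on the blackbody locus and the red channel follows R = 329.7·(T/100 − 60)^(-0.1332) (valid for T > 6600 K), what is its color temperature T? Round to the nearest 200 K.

(t − 60)^(-0.1332) = 206/329.7 = 0.62481.
t − 60 = 0.62481^(1/-0.1332) = 0.62481^(-7.508) = 34.152, so t = 94.152.
T = 100·t = 9415 K → 9400 K to the nearest 200 K.

9400 K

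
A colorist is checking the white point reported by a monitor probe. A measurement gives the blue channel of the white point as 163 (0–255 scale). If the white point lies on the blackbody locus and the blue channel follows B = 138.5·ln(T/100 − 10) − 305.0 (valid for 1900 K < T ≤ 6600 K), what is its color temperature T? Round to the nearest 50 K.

ln(t − 10) = (163 + 305.0) / 138.5 = 3.3791.
t − 10 = e^3.3791 = 29.343, so t = 39.343.
T = 100·t = 3934 K → 3950 K to the nearest 50 K.

3950 K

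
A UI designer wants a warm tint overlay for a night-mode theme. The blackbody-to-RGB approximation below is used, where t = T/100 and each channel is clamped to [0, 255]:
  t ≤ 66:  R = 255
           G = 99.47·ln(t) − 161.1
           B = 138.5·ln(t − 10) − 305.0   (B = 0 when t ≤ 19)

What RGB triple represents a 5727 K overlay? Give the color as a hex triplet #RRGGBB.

#FFF2E5

t = 5727/100 = 57.27; the t ≤ 66 branch applies.
R = 255 by definition for t ≤ 66.
G = 99.47·ln 57.27 − 161.1 = 99.47·4.0478 − 161.1 = 241.532.
B = 138.5·ln(57.27 − 10) − 305.0 = 138.5·ln 47.27 − 305.0 = 138.5·3.8559 − 305.0 = 229.039.
Rounded: (255, 242, 229).
In hex: #FFF2E5.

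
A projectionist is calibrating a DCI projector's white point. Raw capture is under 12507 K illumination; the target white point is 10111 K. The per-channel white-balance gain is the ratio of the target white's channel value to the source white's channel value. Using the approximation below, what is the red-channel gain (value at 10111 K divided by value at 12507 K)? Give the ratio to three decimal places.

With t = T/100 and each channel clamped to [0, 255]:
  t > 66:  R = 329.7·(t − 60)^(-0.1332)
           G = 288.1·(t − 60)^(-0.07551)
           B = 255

1.063

At 12507 K (t = 125.07):
  R = 329.7·(125.07 − 60)^(-0.1332) = 329.7·65.07^(-0.1332) = 329.7·0.57340 = 189.050.
At 10111 K (t = 101.11):
  R = 329.7·(101.11 − 60)^(-0.1332) = 329.7·41.11^(-0.1332) = 329.7·0.60957 = 200.975.
Gain = 200.975 / 189.050 = 1.0631 → 1.063.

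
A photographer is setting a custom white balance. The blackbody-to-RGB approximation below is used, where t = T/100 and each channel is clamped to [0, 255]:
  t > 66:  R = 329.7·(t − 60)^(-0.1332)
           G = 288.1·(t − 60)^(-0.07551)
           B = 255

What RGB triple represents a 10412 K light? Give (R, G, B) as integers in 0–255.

(199, 216, 255)

t = 10412/100 = 104.12; the t > 66 branch applies.
R = 329.7·(104.12 − 60)^(-0.1332) = 329.7·44.12^(-0.1332) = 329.7·0.60386 = 199.092.
G = 288.1·(104.12 − 60)^(-0.07551) = 288.1·44.12^(-0.07551) = 288.1·0.75130 = 216.450.
B = 255 by definition for t > 66.
Rounded: (199, 216, 255).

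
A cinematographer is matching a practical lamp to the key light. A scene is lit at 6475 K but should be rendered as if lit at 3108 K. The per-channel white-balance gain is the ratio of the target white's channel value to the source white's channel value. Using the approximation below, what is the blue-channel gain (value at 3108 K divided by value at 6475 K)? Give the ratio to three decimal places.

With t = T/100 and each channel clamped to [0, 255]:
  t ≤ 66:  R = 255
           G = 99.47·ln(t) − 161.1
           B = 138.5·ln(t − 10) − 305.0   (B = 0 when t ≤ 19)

At 6475 K (t = 64.75):
  B = 138.5·ln(64.75 − 10) − 305.0 = 138.5·ln 54.75 − 305.0 = 138.5·4.0028 − 305.0 = 249.385.
At 3108 K (t = 31.08):
  B = 138.5·ln(31.08 − 10) − 305.0 = 138.5·ln 21.08 − 305.0 = 138.5·3.0483 − 305.0 = 117.193.
Gain = 117.193 / 249.385 = 0.4699 → 0.470.

0.470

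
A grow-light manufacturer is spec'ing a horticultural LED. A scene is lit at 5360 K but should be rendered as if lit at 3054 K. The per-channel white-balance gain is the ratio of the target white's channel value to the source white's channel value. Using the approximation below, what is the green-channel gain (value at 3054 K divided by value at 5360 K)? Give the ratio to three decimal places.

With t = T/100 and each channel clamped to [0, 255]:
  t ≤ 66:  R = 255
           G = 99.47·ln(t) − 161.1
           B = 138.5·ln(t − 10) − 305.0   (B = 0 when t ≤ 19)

0.762

At 5360 K (t = 53.6):
  G = 99.47·ln 53.6 − 161.1 = 99.47·3.9815 − 161.1 = 234.945.
At 3054 K (t = 30.54):
  G = 99.47·ln 30.54 − 161.1 = 99.47·3.4190 − 161.1 = 178.992.
Gain = 178.992 / 234.945 = 0.7618 → 0.762.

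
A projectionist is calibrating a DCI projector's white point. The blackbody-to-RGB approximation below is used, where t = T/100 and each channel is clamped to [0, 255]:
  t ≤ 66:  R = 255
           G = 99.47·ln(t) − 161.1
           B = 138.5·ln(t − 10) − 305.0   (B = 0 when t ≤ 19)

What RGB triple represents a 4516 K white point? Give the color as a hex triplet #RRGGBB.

#FFDABC

t = 4516/100 = 45.16; the t ≤ 66 branch applies.
R = 255 by definition for t ≤ 66.
G = 99.47·ln 45.16 − 161.1 = 99.47·3.8102 − 161.1 = 217.902.
B = 138.5·ln(45.16 − 10) − 305.0 = 138.5·ln 35.16 − 305.0 = 138.5·3.5599 − 305.0 = 188.047.
Rounded: (255, 218, 188).
In hex: #FFDABC.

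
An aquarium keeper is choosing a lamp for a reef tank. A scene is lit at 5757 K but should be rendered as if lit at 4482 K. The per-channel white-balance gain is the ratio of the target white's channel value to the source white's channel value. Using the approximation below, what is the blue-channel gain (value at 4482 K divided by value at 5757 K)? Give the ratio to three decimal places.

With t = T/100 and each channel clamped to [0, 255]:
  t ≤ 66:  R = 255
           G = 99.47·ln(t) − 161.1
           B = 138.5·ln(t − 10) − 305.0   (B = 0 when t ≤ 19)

At 5757 K (t = 57.57):
  B = 138.5·ln(57.57 − 10) − 305.0 = 138.5·ln 47.57 − 305.0 = 138.5·3.8622 − 305.0 = 229.915.
At 4482 K (t = 44.82):
  B = 138.5·ln(44.82 − 10) − 305.0 = 138.5·ln 34.82 − 305.0 = 138.5·3.5502 − 305.0 = 186.702.
Gain = 186.702 / 229.915 = 0.8120 → 0.812.

0.812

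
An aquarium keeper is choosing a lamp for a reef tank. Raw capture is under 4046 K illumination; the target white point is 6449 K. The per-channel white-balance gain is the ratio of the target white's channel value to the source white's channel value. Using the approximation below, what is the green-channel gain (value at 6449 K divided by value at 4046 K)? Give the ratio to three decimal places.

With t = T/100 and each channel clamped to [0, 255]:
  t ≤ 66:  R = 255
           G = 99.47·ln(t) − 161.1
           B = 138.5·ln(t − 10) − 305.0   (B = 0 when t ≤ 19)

At 4046 K (t = 40.46):
  G = 99.47·ln 40.46 − 161.1 = 99.47·3.7003 − 161.1 = 206.970.
At 6449 K (t = 64.49):
  G = 99.47·ln 64.49 − 161.1 = 99.47·4.1665 − 161.1 = 253.343.
Gain = 253.343 / 206.970 = 1.2241 → 1.224.

1.224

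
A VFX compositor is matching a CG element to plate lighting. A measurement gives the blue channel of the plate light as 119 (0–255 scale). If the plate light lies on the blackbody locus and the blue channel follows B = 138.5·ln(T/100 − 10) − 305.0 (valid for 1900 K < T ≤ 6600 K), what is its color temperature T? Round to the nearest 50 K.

3150 K

ln(t − 10) = (119 + 305.0) / 138.5 = 3.0614.
t − 10 = e^3.0614 = 21.357, so t = 31.357.
T = 100·t = 3136 K → 3150 K to the nearest 50 K.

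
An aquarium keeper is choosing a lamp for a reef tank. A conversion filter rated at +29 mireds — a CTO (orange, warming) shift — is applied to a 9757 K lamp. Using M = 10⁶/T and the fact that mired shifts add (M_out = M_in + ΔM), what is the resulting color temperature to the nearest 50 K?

7600 K

M_in = 10⁶/9757 = 102.49 mireds.
M_out = 102.49 + (+29) = 131.49 mireds.
T_out = 10⁶/131.49 = 7605.1 K → 7600 K.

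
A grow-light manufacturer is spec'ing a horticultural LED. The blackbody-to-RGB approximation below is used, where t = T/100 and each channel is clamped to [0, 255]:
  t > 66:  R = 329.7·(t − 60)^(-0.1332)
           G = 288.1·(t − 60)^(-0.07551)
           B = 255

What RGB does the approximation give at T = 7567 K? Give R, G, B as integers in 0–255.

t = 7567/100 = 75.67; the t > 66 branch applies.
R = 329.7·(75.67 − 60)^(-0.1332) = 329.7·15.67^(-0.1332) = 329.7·0.69313 = 228.526.
G = 288.1·(75.67 − 60)^(-0.07551) = 288.1·15.67^(-0.07551) = 288.1·0.81238 = 234.047.
B = 255 by definition for t > 66.
Rounded: (229, 234, 255).

R=229, G=234, B=255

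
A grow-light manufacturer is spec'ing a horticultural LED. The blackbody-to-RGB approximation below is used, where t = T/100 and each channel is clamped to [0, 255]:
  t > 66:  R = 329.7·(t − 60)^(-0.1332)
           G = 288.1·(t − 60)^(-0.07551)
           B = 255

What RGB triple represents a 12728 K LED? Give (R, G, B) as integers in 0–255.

t = 12728/100 = 127.28; the t > 66 branch applies.
R = 329.7·(127.28 − 60)^(-0.1332) = 329.7·67.28^(-0.1332) = 329.7·0.57085 = 188.211.
G = 288.1·(127.28 − 60)^(-0.07551) = 288.1·67.28^(-0.07551) = 288.1·0.72774 = 209.662.
B = 255 by definition for t > 66.
Rounded: (188, 210, 255).

(188, 210, 255)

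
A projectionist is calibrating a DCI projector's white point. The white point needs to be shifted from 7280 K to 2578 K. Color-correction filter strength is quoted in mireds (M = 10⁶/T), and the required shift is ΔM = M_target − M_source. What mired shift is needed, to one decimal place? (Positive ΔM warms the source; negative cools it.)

+250.5 mireds

M_source = 10⁶/7280 = 137.363; M_target = 10⁶/2578 = 387.898.
ΔM = 387.898 − 137.363 = 250.535 → +250.5 mireds, a warming shift.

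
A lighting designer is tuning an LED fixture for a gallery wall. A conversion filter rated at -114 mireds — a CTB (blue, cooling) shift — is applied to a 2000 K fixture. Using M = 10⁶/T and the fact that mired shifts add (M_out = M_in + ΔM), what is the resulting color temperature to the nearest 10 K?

2590 K

M_in = 10⁶/2000 = 500.00 mireds.
M_out = 500.00 + (-114) = 386.00 mireds.
T_out = 10⁶/386.00 = 2590.7 K → 2590 K.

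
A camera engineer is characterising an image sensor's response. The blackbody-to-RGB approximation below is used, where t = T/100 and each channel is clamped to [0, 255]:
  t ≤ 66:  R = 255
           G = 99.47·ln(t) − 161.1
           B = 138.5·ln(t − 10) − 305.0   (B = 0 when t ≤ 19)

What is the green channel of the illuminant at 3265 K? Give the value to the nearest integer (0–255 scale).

186

t = 3265/100 = 32.65; the t ≤ 66 branch applies.
G = 99.47·ln 32.65 − 161.1 = 99.47·3.4858 − 161.1 = 185.637.
Rounded: 186.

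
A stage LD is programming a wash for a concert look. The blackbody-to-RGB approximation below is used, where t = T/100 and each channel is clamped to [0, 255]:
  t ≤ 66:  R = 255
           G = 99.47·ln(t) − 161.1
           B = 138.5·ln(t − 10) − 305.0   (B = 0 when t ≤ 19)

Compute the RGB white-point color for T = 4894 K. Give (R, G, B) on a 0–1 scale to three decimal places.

t = 4894/100 = 48.94; the t ≤ 66 branch applies.
R = 255 by definition for t ≤ 66.
G = 99.47·ln 48.94 − 161.1 = 99.47·3.8906 − 161.1 = 225.897.
B = 138.5·ln(48.94 − 10) − 305.0 = 138.5·ln 38.94 − 305.0 = 138.5·3.6620 − 305.0 = 202.190.
Dividing each by 255: (1.0000, 0.8859, 0.7929) → (1.000, 0.886, 0.793).

(1.000, 0.886, 0.793)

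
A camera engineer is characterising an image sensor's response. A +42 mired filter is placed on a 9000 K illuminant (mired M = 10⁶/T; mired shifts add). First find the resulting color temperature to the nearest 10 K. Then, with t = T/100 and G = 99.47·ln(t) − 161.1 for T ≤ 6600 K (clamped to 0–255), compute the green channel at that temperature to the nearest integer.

M_in = 10⁶/9000 = 111.11; M_out = 111.11 + (+42) = 153.11.
T_out = 10⁶/153.11 = 6531.2 K → 6530 K; t = 65.3.
G = 99.47·ln 65.3 − 161.1 = 99.47·4.1790 − 161.1 = 254.584.
Rounded: 255.

255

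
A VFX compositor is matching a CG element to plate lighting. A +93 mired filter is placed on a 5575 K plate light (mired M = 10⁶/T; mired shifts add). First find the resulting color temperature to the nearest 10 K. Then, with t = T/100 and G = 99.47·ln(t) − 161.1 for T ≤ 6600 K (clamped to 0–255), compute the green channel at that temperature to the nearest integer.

197

M_in = 10⁶/5575 = 179.37; M_out = 179.37 + (+93) = 272.37.
T_out = 10⁶/272.37 = 3671.4 K → 3670 K; t = 36.7.
G = 99.47·ln 36.7 − 161.1 = 99.47·3.6028 − 161.1 = 197.268.
Rounded: 197.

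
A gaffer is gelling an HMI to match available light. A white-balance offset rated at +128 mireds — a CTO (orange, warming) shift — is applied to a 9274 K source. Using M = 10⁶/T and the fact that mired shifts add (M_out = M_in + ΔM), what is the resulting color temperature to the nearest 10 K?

M_in = 10⁶/9274 = 107.83 mireds.
M_out = 107.83 + (+128) = 235.83 mireds.
T_out = 10⁶/235.83 = 4240.4 K → 4240 K.

4240 K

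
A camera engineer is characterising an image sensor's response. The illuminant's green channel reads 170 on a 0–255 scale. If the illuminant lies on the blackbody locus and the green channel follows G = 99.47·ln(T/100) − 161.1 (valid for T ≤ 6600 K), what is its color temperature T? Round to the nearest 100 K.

2800 K

ln t = (170 + 161.1) / 99.47 = 3.3286.
t = e^3.3286 = 27.900.
T = 100·t = 2790 K → 2800 K to the nearest 100 K.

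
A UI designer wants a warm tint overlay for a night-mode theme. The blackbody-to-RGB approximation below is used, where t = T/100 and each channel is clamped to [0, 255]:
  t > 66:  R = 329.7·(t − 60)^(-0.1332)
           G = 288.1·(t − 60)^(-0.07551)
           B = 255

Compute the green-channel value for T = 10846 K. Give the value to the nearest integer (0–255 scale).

t = 10846/100 = 108.46; the t > 66 branch applies.
G = 288.1·(108.46 − 60)^(-0.07551) = 288.1·48.46^(-0.07551) = 288.1·0.74600 = 214.922.
Rounded: 215.

215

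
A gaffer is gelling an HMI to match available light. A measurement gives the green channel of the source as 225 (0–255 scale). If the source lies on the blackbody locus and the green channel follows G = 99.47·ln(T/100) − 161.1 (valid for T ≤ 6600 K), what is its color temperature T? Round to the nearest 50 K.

ln t = (225 + 161.1) / 99.47 = 3.8816.
t = e^3.8816 = 48.500.
T = 100·t = 4850 K → 4850 K to the nearest 50 K.

4850 K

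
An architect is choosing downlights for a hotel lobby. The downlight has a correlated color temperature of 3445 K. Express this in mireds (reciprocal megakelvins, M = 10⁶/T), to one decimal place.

M = 10⁶ / 3445 = 290.276 → 290.3 mireds.

290.3 mireds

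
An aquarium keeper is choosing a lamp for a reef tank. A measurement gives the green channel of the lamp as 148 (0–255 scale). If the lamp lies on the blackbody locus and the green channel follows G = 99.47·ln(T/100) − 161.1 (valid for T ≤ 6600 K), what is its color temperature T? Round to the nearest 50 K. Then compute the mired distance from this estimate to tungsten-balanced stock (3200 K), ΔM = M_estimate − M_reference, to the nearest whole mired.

+132 mireds

ln t = (148 + 161.1) / 99.47 = 3.1075.
t = e^3.1075 = 22.364.
T = 100·t = 2236 K → 2250 K to the nearest 50 K.
M_estimate = 10⁶/2250 = 444.44; M_reference = 10⁶/3200 = 312.50.
ΔM = 444.44 − 312.50 = 131.94 → +132 mireds.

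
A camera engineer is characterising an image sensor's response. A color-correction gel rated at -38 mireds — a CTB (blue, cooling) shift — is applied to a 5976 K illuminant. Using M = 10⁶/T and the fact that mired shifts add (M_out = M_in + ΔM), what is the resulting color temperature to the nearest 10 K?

M_in = 10⁶/5976 = 167.34 mireds.
M_out = 167.34 + (-38) = 129.34 mireds.
T_out = 10⁶/129.34 = 7731.8 K → 7730 K.

7730 K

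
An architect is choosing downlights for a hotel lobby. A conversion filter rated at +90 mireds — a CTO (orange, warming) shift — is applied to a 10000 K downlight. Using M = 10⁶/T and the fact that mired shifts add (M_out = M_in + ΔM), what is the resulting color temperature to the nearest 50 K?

M_in = 10⁶/10000 = 100.00 mireds.
M_out = 100.00 + (+90) = 190.00 mireds.
T_out = 10⁶/190.00 = 5263.2 K → 5250 K.

5250 K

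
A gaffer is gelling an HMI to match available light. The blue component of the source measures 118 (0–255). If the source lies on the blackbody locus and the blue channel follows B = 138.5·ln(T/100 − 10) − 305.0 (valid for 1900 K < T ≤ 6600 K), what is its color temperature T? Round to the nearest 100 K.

3100 K

ln(t − 10) = (118 + 305.0) / 138.5 = 3.0542.
t − 10 = e^3.0542 = 21.203, so t = 31.203.
T = 100·t = 3120 K → 3100 K to the nearest 100 K.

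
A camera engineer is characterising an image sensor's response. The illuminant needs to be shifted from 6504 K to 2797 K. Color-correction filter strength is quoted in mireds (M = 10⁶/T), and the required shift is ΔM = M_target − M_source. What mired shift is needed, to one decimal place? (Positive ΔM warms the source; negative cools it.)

M_source = 10⁶/6504 = 153.752; M_target = 10⁶/2797 = 357.526.
ΔM = 357.526 − 153.752 = 203.774 → +203.8 mireds, a warming shift.

+203.8 mireds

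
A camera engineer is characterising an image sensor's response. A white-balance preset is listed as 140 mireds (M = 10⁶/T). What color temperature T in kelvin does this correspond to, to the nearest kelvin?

7143 K

T = 10⁶ / 140 = 7142.86 K → 7143 K.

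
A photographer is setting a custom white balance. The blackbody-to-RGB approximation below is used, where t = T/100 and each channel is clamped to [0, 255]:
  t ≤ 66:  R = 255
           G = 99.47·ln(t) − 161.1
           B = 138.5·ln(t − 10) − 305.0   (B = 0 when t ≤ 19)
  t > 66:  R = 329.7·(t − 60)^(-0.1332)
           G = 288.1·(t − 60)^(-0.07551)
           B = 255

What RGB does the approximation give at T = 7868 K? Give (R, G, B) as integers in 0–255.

(223, 231, 255)

t = 7868/100 = 78.68; the t > 66 branch applies.
R = 329.7·(78.68 − 60)^(-0.1332) = 329.7·18.68^(-0.1332) = 329.7·0.67710 = 223.240.
G = 288.1·(78.68 − 60)^(-0.07551) = 288.1·18.68^(-0.07551) = 288.1·0.80167 = 230.963.
B = 255 by definition for t > 66.
Rounded: (223, 231, 255).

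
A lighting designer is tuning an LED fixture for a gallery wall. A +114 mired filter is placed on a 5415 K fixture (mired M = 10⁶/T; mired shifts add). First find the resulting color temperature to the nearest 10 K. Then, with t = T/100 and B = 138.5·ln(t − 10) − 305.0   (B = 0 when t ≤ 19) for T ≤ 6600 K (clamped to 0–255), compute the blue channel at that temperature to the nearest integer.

M_in = 10⁶/5415 = 184.67; M_out = 184.67 + (+114) = 298.67.
T_out = 10⁶/298.67 = 3348.2 K → 3350 K; t = 33.5.
B = 138.5·ln(33.5 − 10) − 305.0 = 138.5·ln 23.5 − 305.0 = 138.5·3.1570 − 305.0 = 132.245.
Rounded: 132.

132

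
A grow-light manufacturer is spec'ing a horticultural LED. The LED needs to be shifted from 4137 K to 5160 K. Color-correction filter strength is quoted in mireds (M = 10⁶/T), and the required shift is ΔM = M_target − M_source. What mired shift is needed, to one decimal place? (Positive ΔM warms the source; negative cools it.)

-47.9 mireds

M_source = 10⁶/4137 = 241.721; M_target = 10⁶/5160 = 193.798.
ΔM = 193.798 − 241.721 = -47.923 → -47.9 mireds, a cooling shift.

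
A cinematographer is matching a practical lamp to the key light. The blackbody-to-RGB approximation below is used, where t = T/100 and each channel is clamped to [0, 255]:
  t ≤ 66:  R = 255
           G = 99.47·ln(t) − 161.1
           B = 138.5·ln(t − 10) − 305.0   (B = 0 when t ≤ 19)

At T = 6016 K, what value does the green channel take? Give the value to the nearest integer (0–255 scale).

t = 6016/100 = 60.16; the t ≤ 66 branch applies.
G = 99.47·ln 60.16 − 161.1 = 99.47·4.0970 − 161.1 = 246.429.
Rounded: 246.

246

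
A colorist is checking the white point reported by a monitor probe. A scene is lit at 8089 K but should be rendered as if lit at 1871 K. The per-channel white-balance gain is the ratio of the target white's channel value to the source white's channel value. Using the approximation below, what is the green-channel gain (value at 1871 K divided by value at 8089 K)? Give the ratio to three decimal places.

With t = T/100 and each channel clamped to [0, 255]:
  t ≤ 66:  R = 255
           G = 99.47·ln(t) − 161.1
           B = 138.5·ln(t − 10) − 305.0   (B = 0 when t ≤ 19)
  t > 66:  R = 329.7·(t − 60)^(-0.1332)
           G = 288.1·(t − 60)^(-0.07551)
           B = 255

At 8089 K (t = 80.89):
  G = 288.1·(80.89 − 60)^(-0.07551) = 288.1·20.89^(-0.07551) = 288.1·0.79493 = 229.021.
At 1871 K (t = 18.71):
  G = 99.47·ln 18.71 − 161.1 = 99.47·2.9291 − 161.1 = 130.253.
Gain = 130.253 / 229.021 = 0.5687 → 0.569.

0.569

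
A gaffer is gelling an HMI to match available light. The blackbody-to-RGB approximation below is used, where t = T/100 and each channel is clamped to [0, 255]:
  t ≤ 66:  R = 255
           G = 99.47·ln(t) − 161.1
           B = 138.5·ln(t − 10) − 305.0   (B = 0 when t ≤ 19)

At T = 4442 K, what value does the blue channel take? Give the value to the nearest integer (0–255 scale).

185

t = 4442/100 = 44.42; the t ≤ 66 branch applies.
B = 138.5·ln(44.42 − 10) − 305.0 = 138.5·ln 34.42 − 305.0 = 138.5·3.5386 − 305.0 = 185.101.
Rounded: 185.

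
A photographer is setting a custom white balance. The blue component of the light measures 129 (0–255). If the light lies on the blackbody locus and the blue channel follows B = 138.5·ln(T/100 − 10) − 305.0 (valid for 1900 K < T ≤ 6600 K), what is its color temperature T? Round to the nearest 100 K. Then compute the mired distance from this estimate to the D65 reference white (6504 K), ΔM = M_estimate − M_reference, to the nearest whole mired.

+149 mireds

ln(t − 10) = (129 + 305.0) / 138.5 = 3.1336.
t − 10 = e^3.1336 = 22.956, so t = 32.956.
T = 100·t = 3296 K → 3300 K to the nearest 100 K.
M_estimate = 10⁶/3300 = 303.03; M_reference = 10⁶/6504 = 153.75.
ΔM = 303.03 − 153.75 = 149.28 → +149 mireds.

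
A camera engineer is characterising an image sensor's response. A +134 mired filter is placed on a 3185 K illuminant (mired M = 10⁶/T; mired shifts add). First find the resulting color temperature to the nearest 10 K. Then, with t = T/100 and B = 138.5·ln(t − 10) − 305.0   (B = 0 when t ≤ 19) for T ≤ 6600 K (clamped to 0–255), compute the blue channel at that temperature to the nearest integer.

M_in = 10⁶/3185 = 313.97; M_out = 313.97 + (+134) = 447.97.
T_out = 10⁶/447.97 = 2232.3 K → 2230 K; t = 22.3.
B = 138.5·ln(22.3 − 10) − 305.0 = 138.5·ln 12.3 − 305.0 = 138.5·2.5096 − 305.0 = 42.579.
Rounded: 43.

43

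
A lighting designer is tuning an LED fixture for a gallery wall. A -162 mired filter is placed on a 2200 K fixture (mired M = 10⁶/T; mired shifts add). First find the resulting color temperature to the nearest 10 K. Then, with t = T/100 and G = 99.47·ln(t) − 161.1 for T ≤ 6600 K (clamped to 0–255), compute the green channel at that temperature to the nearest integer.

M_in = 10⁶/2200 = 454.55; M_out = 454.55 + (-162) = 292.55.
T_out = 10⁶/292.55 = 3418.3 K → 3420 K; t = 34.2.
G = 99.47·ln 34.2 − 161.1 = 99.47·3.5322 − 161.1 = 190.250.
Rounded: 190.

190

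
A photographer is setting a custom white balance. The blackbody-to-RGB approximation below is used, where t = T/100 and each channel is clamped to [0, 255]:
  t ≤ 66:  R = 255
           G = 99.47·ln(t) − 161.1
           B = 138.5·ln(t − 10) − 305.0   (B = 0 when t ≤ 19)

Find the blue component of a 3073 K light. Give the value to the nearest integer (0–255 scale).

t = 3073/100 = 30.73; the t ≤ 66 branch applies.
B = 138.5·ln(30.73 − 10) − 305.0 = 138.5·ln 20.73 − 305.0 = 138.5·3.0316 − 305.0 = 114.874.
Rounded: 115.

115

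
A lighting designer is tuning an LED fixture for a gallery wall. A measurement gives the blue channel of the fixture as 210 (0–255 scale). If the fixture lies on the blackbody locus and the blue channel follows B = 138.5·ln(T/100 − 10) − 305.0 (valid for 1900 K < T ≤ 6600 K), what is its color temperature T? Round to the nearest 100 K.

5100 K

ln(t − 10) = (210 + 305.0) / 138.5 = 3.7184.
t − 10 = e^3.7184 = 41.199, so t = 51.199.
T = 100·t = 5120 K → 5100 K to the nearest 100 K.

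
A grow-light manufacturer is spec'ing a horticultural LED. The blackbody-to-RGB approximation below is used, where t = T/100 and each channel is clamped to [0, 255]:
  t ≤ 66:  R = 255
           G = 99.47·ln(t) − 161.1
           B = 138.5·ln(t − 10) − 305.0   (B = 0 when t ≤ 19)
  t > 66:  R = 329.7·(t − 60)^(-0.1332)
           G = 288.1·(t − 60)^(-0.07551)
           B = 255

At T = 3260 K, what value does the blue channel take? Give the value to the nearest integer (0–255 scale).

127

t = 3260/100 = 32.6; the t ≤ 66 branch applies.
B = 138.5·ln(32.6 − 10) − 305.0 = 138.5·ln 22.6 − 305.0 = 138.5·3.1179 − 305.0 = 126.836.
Rounded: 127.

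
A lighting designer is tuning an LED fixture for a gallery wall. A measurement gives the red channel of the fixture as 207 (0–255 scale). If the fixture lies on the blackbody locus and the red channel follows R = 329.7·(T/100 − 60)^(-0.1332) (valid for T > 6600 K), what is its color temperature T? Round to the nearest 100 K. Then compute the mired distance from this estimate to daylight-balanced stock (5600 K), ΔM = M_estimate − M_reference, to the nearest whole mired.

-71 mireds

(t − 60)^(-0.1332) = 207/329.7 = 0.62784.
t − 60 = 0.62784^(1/-0.1332) = 0.62784^(-7.508) = 32.933, so t = 92.933.
T = 100·t = 9293 K → 9300 K to the nearest 100 K.
M_estimate = 10⁶/9300 = 107.53; M_reference = 10⁶/5600 = 178.57.
ΔM = 107.53 − 178.57 = -71.04 → -71 mireds.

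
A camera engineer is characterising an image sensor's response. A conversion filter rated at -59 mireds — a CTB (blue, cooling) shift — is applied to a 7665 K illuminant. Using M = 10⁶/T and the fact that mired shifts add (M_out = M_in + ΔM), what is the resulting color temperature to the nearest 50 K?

14000 K

M_in = 10⁶/7665 = 130.46 mireds.
M_out = 130.46 + (-59) = 71.46 mireds.
T_out = 10⁶/71.46 = 13993.2 K → 14000 K.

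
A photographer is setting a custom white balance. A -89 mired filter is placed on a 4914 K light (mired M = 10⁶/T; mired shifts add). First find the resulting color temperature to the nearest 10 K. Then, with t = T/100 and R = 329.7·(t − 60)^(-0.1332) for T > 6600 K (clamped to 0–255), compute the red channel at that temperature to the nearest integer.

212

M_in = 10⁶/4914 = 203.50; M_out = 203.50 + (-89) = 114.50.
T_out = 10⁶/114.50 = 8733.6 K → 8730 K; t = 87.3.
R = 329.7·(87.3 − 60)^(-0.1332) = 329.7·27.3^(-0.1332) = 329.7·0.64373 = 212.237.
Rounded: 212.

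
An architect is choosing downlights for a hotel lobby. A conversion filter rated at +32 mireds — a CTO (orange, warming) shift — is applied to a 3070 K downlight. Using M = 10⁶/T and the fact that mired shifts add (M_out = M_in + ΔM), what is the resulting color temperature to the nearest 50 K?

M_in = 10⁶/3070 = 325.73 mireds.
M_out = 325.73 + (+32) = 357.73 mireds.
T_out = 10⁶/357.73 = 2795.4 K → 2800 K.

2800 K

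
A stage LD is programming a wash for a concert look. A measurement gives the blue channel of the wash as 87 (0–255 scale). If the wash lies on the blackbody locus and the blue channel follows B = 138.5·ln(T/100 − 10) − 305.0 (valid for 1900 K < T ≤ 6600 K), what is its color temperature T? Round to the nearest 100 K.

2700 K

ln(t − 10) = (87 + 305.0) / 138.5 = 2.8303.
t − 10 = e^2.8303 = 16.951, so t = 26.951.
T = 100·t = 2695 K → 2700 K to the nearest 100 K.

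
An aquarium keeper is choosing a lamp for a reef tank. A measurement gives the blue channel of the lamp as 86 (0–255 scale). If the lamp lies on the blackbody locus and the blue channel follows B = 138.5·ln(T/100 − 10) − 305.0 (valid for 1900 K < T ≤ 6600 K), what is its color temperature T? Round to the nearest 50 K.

ln(t − 10) = (86 + 305.0) / 138.5 = 2.8231.
t − 10 = e^2.8231 = 16.829, so t = 26.829.
T = 100·t = 2683 K → 2700 K to the nearest 50 K.

2700 K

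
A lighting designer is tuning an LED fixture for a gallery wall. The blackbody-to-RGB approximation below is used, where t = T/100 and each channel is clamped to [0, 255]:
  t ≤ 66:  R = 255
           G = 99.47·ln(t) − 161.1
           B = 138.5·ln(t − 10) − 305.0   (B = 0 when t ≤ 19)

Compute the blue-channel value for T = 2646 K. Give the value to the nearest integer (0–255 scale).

83

t = 2646/100 = 26.46; the t ≤ 66 branch applies.
B = 138.5·ln(26.46 − 10) − 305.0 = 138.5·ln 16.46 − 305.0 = 138.5·2.8009 − 305.0 = 82.929.
Rounded: 83.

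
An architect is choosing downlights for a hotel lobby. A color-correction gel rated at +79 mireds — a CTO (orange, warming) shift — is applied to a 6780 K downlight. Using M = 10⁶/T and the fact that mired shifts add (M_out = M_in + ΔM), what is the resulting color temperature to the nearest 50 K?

M_in = 10⁶/6780 = 147.49 mireds.
M_out = 147.49 + (+79) = 226.49 mireds.
T_out = 10⁶/226.49 = 4415.2 K → 4400 K.

4400 K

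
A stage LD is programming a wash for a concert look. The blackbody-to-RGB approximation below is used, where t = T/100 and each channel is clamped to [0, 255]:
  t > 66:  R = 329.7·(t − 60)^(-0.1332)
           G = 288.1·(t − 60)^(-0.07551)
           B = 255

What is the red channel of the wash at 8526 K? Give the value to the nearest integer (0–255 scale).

214

t = 8526/100 = 85.26; the t > 66 branch applies.
R = 329.7·(85.26 − 60)^(-0.1332) = 329.7·25.26^(-0.1332) = 329.7·0.65042 = 214.444.
Rounded: 214.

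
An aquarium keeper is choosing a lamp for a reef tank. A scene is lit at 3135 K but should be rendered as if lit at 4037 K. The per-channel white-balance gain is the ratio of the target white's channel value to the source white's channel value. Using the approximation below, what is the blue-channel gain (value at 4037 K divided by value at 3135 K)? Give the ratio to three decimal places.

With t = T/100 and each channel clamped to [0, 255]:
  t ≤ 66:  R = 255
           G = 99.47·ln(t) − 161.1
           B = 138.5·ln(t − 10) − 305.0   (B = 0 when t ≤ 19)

1.410

At 3135 K (t = 31.35):
  B = 138.5·ln(31.35 − 10) − 305.0 = 138.5·ln 21.35 − 305.0 = 138.5·3.0611 − 305.0 = 118.956.
At 4037 K (t = 40.37):
  B = 138.5·ln(40.37 − 10) − 305.0 = 138.5·ln 30.37 − 305.0 = 138.5·3.4135 − 305.0 = 167.764.
Gain = 167.764 / 118.956 = 1.4103 → 1.410.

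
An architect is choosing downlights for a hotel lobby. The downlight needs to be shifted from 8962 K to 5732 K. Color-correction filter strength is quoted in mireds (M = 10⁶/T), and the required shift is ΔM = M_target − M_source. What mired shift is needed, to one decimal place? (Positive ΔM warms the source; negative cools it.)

+62.9 mireds

M_source = 10⁶/8962 = 111.582; M_target = 10⁶/5732 = 174.459.
ΔM = 174.459 − 111.582 = 62.877 → +62.9 mireds, a warming shift.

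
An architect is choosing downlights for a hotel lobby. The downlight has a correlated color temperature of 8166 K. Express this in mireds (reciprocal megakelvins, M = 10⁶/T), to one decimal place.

M = 10⁶ / 8166 = 122.459 → 122.5 mireds.

122.5 mireds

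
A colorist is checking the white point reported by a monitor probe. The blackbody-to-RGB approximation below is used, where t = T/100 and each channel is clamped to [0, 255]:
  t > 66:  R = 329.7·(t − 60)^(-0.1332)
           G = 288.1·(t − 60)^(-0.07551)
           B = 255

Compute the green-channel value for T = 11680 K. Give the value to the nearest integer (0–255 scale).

212

t = 11680/100 = 116.8; the t > 66 branch applies.
G = 288.1·(116.8 − 60)^(-0.07551) = 288.1·56.8^(-0.07551) = 288.1·0.73710 = 212.360.
Rounded: 212.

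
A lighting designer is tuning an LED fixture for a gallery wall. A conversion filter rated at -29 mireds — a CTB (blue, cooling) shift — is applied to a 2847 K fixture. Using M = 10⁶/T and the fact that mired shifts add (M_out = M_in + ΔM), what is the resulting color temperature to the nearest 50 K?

M_in = 10⁶/2847 = 351.25 mireds.
M_out = 351.25 + (-29) = 322.25 mireds.
T_out = 10⁶/322.25 = 3103.2 K → 3100 K.

3100 K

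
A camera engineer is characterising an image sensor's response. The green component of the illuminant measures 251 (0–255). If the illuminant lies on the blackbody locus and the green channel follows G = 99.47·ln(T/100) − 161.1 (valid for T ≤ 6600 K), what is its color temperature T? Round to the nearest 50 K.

ln t = (251 + 161.1) / 99.47 = 4.1430.
t = e^4.1430 = 62.989.
T = 100·t = 6299 K → 6300 K to the nearest 50 K.

6300 K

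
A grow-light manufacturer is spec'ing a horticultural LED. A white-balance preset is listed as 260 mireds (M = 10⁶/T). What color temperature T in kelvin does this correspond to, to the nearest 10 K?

3850 K

T = 10⁶ / 260 = 3846.15 K → 3850 K.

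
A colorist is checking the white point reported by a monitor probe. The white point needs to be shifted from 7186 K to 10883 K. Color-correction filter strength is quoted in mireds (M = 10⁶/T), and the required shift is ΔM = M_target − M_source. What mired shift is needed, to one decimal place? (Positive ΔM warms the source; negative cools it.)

M_source = 10⁶/7186 = 139.159; M_target = 10⁶/10883 = 91.886.
ΔM = 91.886 − 139.159 = -47.273 → -47.3 mireds, a cooling shift.

-47.3 mireds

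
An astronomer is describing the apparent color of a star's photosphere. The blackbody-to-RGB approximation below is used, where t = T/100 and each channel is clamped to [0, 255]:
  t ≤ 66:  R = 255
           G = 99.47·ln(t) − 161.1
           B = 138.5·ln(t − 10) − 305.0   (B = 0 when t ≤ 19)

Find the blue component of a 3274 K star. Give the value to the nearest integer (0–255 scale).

t = 3274/100 = 32.74; the t ≤ 66 branch applies.
B = 138.5·ln(32.74 − 10) − 305.0 = 138.5·ln 22.74 − 305.0 = 138.5·3.1241 − 305.0 = 127.691.
Rounded: 128.

128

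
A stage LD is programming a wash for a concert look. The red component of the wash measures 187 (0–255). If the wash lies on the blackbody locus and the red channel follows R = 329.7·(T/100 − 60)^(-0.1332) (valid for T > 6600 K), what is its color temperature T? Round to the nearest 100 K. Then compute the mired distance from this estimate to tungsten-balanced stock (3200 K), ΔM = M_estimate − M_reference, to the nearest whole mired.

-236 mireds

(t − 60)^(-0.1332) = 187/329.7 = 0.56718.
t − 60 = 0.56718^(1/-0.1332) = 0.56718^(-7.508) = 70.620, so t = 130.620.
T = 100·t = 13062 K → 13100 K to the nearest 100 K.
M_estimate = 10⁶/13100 = 76.34; M_reference = 10⁶/3200 = 312.50.
ΔM = 76.34 − 312.50 = -236.16 → -236 mireds.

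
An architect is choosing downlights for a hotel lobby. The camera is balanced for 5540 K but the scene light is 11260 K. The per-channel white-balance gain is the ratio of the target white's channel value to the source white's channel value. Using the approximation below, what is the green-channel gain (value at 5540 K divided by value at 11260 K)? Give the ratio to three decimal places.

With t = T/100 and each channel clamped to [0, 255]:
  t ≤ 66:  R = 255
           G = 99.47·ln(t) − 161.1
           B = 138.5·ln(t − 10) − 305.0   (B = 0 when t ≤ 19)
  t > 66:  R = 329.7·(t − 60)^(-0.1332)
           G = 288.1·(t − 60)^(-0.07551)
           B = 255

At 11260 K (t = 112.6):
  G = 288.1·(112.6 − 60)^(-0.07551) = 288.1·52.6^(-0.07551) = 288.1·0.74139 = 213.595.
At 5540 K (t = 55.4):
  G = 99.47·ln 55.4 − 161.1 = 99.47·4.0146 − 161.1 = 238.230.
Gain = 238.230 / 213.595 = 1.1153 → 1.115.

1.115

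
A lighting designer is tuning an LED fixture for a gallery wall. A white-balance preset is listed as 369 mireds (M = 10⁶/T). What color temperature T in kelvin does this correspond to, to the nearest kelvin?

T = 10⁶ / 369 = 2710.03 K → 2710 K.

2710 K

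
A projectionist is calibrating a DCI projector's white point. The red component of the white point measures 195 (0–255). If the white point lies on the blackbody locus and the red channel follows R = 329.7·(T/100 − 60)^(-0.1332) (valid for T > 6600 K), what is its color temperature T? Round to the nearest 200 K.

(t − 60)^(-0.1332) = 195/329.7 = 0.59145.
t − 60 = 0.59145^(1/-0.1332) = 0.59145^(-7.508) = 51.564, so t = 111.564.
T = 100·t = 11156 K → 11200 K to the nearest 200 K.

11200 K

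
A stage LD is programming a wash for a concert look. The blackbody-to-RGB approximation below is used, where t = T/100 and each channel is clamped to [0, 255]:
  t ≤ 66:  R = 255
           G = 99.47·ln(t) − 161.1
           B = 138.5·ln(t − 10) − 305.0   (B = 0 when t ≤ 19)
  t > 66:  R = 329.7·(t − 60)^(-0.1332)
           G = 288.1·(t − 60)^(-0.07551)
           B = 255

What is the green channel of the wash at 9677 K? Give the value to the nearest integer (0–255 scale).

t = 9677/100 = 96.77; the t > 66 branch applies.
G = 288.1·(96.77 − 60)^(-0.07551) = 288.1·36.77^(-0.07551) = 288.1·0.76171 = 219.449.
Rounded: 219.

219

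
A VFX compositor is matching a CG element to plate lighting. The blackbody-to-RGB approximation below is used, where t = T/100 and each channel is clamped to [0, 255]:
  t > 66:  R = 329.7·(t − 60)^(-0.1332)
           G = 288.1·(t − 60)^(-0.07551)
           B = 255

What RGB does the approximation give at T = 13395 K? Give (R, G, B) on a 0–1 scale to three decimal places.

t = 13395/100 = 133.95; the t > 66 branch applies.
R = 329.7·(133.95 − 60)^(-0.1332) = 329.7·73.95^(-0.1332) = 329.7·0.56371 = 185.856.
G = 288.1·(133.95 − 60)^(-0.07551) = 288.1·73.95^(-0.07551) = 288.1·0.72256 = 208.171.
B = 255 by definition for t > 66.
Dividing each by 255: (0.7288, 0.8164, 1.0000) → (0.729, 0.816, 1.000).

(0.729, 0.816, 1.000)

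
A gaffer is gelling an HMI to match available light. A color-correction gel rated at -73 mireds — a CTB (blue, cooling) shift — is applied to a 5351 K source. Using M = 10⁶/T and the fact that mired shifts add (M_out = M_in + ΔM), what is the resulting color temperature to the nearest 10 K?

8780 K

M_in = 10⁶/5351 = 186.88 mireds.
M_out = 186.88 + (-73) = 113.88 mireds.
T_out = 10⁶/113.88 = 8781.1 K → 8780 K.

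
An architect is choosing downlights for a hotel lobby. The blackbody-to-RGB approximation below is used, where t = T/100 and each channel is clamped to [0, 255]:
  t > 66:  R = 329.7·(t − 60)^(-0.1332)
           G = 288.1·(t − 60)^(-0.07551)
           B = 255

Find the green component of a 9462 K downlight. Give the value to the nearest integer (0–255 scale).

t = 9462/100 = 94.62; the t > 66 branch applies.
G = 288.1·(94.62 − 60)^(-0.07551) = 288.1·34.62^(-0.07551) = 288.1·0.76518 = 220.449.
Rounded: 220.

220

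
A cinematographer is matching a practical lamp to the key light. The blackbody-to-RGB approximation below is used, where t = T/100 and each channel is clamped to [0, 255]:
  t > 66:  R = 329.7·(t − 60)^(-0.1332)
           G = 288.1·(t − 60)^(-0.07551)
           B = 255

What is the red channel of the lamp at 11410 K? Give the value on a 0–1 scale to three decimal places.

t = 11410/100 = 114.1; the t > 66 branch applies.
R = 329.7·(114.1 − 60)^(-0.1332) = 329.7·54.1^(-0.1332) = 329.7·0.58768 = 193.757.
On a 0–1 scale: 193.757/255 = 0.7598 → 0.760.

0.760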